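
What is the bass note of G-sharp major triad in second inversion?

D#

G-sharp major triad = G#–B#–D#. Second inversion → fifth in the bass = D#.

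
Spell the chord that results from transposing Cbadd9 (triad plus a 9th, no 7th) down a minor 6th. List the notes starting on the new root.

Eb – G – Bb – F

A minor 6th down from Cb is Eb, so the new chord is Eb added-ninth.
Eb — root
G — major 3rd
Bb — perfect 5th
F — major 9th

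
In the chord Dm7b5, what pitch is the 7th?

C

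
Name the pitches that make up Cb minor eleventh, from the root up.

C-flat – E-double-flat – G-flat – B-double-flat – D-flat – F-flat

Root C-flat, quality minor eleventh:
root → C-flat
3rd (minor 3rd) → E-double-flat
5th (perfect 5th) → G-flat
7th (minor 7th) → B-double-flat
9th (major 9th) → D-flat
11th (perfect 11th) → F-flat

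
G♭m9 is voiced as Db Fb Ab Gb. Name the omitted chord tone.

Bbb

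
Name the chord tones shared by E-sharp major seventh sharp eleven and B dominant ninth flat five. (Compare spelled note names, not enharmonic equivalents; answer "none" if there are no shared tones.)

none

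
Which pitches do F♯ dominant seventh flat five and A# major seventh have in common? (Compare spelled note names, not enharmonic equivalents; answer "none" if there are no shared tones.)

F♯ dominant seventh flat five: F# A# C E
A# major seventh: A# C## E# G##
Common to both → A#.

A#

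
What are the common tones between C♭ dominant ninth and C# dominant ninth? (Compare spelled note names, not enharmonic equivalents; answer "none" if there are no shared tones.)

C♭ dominant ninth = C-flat, E-flat, G-flat, B-double-flat, D-flat.
C# dominant ninth = C-sharp, E-sharp, G-sharp, B, D-sharp.
Shared: none.

none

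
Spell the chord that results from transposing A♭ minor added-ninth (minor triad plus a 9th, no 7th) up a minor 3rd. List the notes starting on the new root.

C-flat, E-double-flat, G-flat, D-flat

A-flat up a minor 3rd → C-flat. New chord: C-flat minor added-ninth.
root → C-flat
3rd (minor 3rd) → E-double-flat
5th (perfect 5th) → G-flat
9th (major 9th) → D-flat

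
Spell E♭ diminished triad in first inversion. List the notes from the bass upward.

G-flat  B-double-flat  E-flat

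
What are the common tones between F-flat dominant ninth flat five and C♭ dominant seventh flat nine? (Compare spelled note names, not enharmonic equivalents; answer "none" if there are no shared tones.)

Gb

F-flat dominant ninth flat five = Fb, Ab, Cbb, Ebb, Gb.
C♭ dominant seventh flat nine = Cb, Eb, Gb, Bbb, Dbb.
Shared: Gb.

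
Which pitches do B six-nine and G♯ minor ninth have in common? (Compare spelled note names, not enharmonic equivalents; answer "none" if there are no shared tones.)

B six-nine: B D♯ F♯ G♯ C♯
G♯ minor ninth: G♯ B D♯ F♯ A♯
Common to both → B, D♯, F♯, G♯.

B, D♯, F♯, G♯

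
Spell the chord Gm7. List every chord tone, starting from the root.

G – Bb – D – F

Root G, quality minor seventh:
- root: G
- minor 3rd: Bb
- perfect 5th: D
- minor 7th: F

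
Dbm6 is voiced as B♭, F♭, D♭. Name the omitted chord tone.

A♭

The full Dbm6 chord is D♭, F♭, A♭, B♭.
Comparing with the voicing, the perfect 5th (5th) — A♭ — is absent.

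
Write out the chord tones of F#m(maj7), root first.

F#m(maj7): minor-major seventh on F♯.
Root: F♯
Minor 3rd (3rd): A
Perfect 5th (5th): C♯
Major 7th (7th): E♯

F♯  A  C♯  E♯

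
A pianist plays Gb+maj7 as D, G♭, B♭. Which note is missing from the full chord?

F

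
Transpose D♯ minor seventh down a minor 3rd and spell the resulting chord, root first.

B#, D#, F##, A#

A minor 3rd down from D# is B#, so the new chord is B# minor seventh.
- root: B#
- minor 3rd: D#
- perfect 5th: F##
- minor 7th: A#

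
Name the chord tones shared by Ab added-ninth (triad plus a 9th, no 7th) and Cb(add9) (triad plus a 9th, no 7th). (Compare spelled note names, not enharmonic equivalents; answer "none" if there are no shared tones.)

Ab added-ninth: Ab C Eb Bb
Cb(add9): Cb Eb Gb Db
Common to both → Eb.

Eb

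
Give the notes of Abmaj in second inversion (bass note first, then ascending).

Abmaj = Ab–C–Eb; second inversion → fifth (Eb) lowest.

Eb  Ab  C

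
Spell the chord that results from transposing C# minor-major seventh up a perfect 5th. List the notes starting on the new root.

G-sharp – B – D-sharp – F-double-sharp

C-sharp up a perfect 5th → G-sharp. New chord: G-sharp minor-major seventh.
G-sharp — root
B — minor 3rd
D-sharp — perfect 5th
F-double-sharp — major 7th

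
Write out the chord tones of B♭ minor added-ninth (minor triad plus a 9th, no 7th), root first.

B♭ minor added-ninth: minor added-ninth on Bb.
Bb — root
Db — minor 3rd
F — perfect 5th
C — major 9th

Bb, Db, F, C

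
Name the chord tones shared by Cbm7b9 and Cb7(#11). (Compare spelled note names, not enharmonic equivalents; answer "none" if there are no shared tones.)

Cb – Gb – Bbb

Cbm7b9 = Cb, Ebb, Gb, Bbb, Dbb.
Cb7(#11) = Cb, Eb, Gb, Bbb, F.
Shared: Cb, Gb, Bbb.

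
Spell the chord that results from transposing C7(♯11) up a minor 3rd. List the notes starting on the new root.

C up a minor 3rd → Eb. New chord: Eb dominant seventh sharp eleven.
Eb — root
G — major 3rd
Bb — perfect 5th
Db — minor 7th
A — augmented 11th

Eb, G, Bb, Db, A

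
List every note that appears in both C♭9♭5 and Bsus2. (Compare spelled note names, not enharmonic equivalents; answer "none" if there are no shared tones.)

none

C♭9♭5: Cb Eb Gbb Bbb Db
Bsus2: B C# F#
Common to both → none.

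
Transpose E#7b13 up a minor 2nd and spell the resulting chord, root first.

A minor 2nd up from E♯ is F♯, so the new chord is F♯ dominant seventh flat thirteen.
root → F♯
3rd (major 3rd) → A♯
5th (perfect 5th) → C♯
7th (minor 7th) → E
13th (minor 13th) → D

F♯, A♯, C♯, E, D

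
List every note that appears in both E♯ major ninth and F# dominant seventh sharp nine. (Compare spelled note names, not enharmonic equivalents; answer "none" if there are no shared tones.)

E♯ major ninth: E-sharp G-double-sharp B-sharp D-double-sharp F-double-sharp
F# dominant seventh sharp nine: F-sharp A-sharp C-sharp E G-double-sharp
Common to both → G-double-sharp.

G-double-sharp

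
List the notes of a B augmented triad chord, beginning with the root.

B D-sharp F-double-sharp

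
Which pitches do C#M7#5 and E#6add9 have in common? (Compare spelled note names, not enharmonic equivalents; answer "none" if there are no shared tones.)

E# G## B#

C#M7#5: C# E# G## B#
E#6add9: E# G## B# C## F##
Common to both → E#, G##, B#.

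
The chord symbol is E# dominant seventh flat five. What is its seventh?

D#

Root of E# dominant seventh flat five = E#. The 7th is a minor 7th: E# up a minor 7th → D#.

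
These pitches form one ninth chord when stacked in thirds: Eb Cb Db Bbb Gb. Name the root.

Arranged so that each adjacent pair is a third by letter name: Cb – Eb – Gb – Bbb – Db.
The bottom of that stack, Cb, is the root (this is Cb dominant ninth).

Cb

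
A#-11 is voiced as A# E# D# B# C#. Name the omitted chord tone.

The full A#-11 chord is A#, C#, E#, G#, B#, D#.
Comparing with the voicing, the minor 7th (7th) — G# — is absent.

G#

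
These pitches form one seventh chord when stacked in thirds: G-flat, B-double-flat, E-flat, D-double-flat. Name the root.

E-flat

Arranged so that each adjacent pair is a third by letter name: E-flat – G-flat – B-double-flat – D-double-flat.
The bottom of that stack, E-flat, is the root (this is E-flat diminished seventh).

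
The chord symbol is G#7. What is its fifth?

D#

Root of G#7 = G#. The 5th is a perfect 5th: G# up a perfect 5th → D#.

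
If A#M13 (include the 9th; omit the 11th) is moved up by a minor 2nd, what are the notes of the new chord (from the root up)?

A minor 2nd up from A# is B, so the new chord is B major thirteenth.
B — root
D# — major 3rd
F# — perfect 5th
A# — major 7th
C# — major 9th
G# — major 13th

B – D# – F# – A# – C# – G#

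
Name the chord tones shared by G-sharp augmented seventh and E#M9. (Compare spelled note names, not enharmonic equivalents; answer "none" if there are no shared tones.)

G-sharp augmented seventh: G# B# D## F#
E#M9: E# G## B# D## F##
Common to both → B#, D##.

B# D##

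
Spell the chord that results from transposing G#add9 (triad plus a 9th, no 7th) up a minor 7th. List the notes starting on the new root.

F# A# C# G#

G# up a minor 7th → F#. New chord: F# added-ninth.
- root: F#
- major 3rd: A#
- perfect 5th: C#
- major 9th: G#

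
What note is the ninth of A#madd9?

Root of A#madd9 = A#. The 9th is a major 9th: A# up a major 9th → B#.

B#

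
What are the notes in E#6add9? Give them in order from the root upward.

E#  G##  B#  C##  F##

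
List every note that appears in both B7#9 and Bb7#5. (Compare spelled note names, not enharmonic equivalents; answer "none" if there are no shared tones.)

F#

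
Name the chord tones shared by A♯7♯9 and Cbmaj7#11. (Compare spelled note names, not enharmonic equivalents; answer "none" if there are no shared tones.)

none

A♯7♯9 = A#, C##, E#, G#, B##.
Cbmaj7#11 = Cb, Eb, Gb, Bb, F.
Shared: none.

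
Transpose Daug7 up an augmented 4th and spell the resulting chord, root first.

Transposed root: D → G♯ (augmented 4th up). So we spell G♯ augmented seventh:
root → G♯
3rd (major 3rd) → B♯
5th (augmented 5th) → D𝄪
7th (minor 7th) → F♯

G♯ B♯ D𝄪 F♯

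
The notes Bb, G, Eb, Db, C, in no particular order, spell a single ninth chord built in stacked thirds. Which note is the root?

Stacking in thirds gives C – Eb – G – Bb – Db, so C is the root — C minor seventh flat nine.

C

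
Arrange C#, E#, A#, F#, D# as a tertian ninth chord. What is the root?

D#

Arranged so that each adjacent pair is a third by letter name: D# – F# – A# – C# – E#.
The bottom of that stack, D#, is the root (this is D# minor ninth).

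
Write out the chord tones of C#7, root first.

C#7: dominant seventh on C#.
C# — root
E# — major 3rd
G# — perfect 5th
B — minor 7th

C#  E#  G#  B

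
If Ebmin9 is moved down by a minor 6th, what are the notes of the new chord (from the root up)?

G, B♭, D, F, A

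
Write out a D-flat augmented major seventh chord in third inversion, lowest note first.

D-flat augmented major seventh = Db–F–A–C; third inversion → seventh (C) lowest.

C – Db – F – A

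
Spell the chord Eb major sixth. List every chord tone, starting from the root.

E-flat, G, B-flat, C

Root E-flat, quality major sixth:
Root: E-flat
Major 3rd (3rd): G
Perfect 5th (5th): B-flat
Major 6th (6th): C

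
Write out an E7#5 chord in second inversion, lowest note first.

B♯ – D – E – G♯

E7#5 = E–G♯–B♯–D; second inversion → fifth (B♯) lowest.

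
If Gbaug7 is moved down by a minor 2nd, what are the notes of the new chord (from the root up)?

Transposed root: G♭ → F (minor 2nd down). So we spell F augmented seventh:
root → F
3rd (major 3rd) → A
5th (augmented 5th) → C♯
7th (minor 7th) → E♭

F  A  C♯  E♭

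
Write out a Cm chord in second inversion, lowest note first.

In root position, Cm is C–Eb–G.
Second inversion puts the fifth (G) in the bass.

G, C, Eb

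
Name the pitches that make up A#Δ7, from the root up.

A# C## E# G##

A#Δ7: major seventh on A#.
Root: A#
Major 3rd (3rd): C##
Perfect 5th (5th): E#
Major 7th (7th): G##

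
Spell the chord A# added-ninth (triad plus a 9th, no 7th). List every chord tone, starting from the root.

A# added-ninth is an added-ninth built on A-sharp.
root → A-sharp
3rd (major 3rd) → C-double-sharp
5th (perfect 5th) → E-sharp
9th (major 9th) → B-sharp

A-sharp C-double-sharp E-sharp B-sharp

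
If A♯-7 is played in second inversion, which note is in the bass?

A♯-7 in root position is A♯–C♯–E♯–G♯.
Second inversion places the fifth in the bass, which is E♯.

E♯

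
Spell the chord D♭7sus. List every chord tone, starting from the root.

Db Gb Ab Cb

D♭7sus is a dominant seventh suspended fourth built on Db.
- root: Db
- perfect 4th: Gb
- perfect 5th: Ab
- minor 7th: Cb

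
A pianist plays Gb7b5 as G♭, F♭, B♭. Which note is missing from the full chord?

D𝄫

The full Gb7b5 chord is G♭, B♭, D𝄫, F♭.
Comparing with the voicing, the diminished 5th (5th) — D𝄫 — is absent.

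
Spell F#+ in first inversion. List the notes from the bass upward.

In root position, F#+ is F#–A#–C##.
First inversion puts the third (A#) in the bass.

A#, C##, F#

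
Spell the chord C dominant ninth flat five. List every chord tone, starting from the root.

C, E, G♭, B♭, D

C dominant ninth flat five: dominant ninth flat five on C.
C — root
E — major 3rd
G♭ — diminished 5th
B♭ — minor 7th
D — major 9th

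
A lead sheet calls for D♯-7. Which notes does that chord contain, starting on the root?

D#  F#  A#  C#

D♯-7 is a minor seventh built on D#.
root → D#
3rd (minor 3rd) → F#
5th (perfect 5th) → A#
7th (minor 7th) → C#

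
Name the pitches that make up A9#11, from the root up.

A9#11 is a dominant ninth sharp eleven built on A.
A — root
C# — major 3rd
E — perfect 5th
G — minor 7th
B — major 9th
D# — augmented 11th

A C# E G B D#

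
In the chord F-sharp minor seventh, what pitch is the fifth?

C#

F-sharp minor seventh is built on F#; its 5th is a perfect 5th above the root.
A fifth above F uses the letter C, and the perfect 5th above F# is C#.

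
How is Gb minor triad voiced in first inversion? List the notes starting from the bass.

Gb minor triad = Gb–Bbb–Db; first inversion → third (Bbb) lowest.

Bbb, Db, Gb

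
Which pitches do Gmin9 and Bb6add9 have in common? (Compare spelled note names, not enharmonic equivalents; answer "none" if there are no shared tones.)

Gmin9 = G, Bb, D, F, A.
Bb6add9 = Bb, D, F, G, C.
Shared: G, Bb, D, F.

G, Bb, D, F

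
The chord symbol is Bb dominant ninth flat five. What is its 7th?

A-flat

Bb dominant ninth flat five is built on B-flat; its 7th is a minor 7th above the root.
A seventh above B uses the letter A, and the minor 7th above B-flat is A-flat.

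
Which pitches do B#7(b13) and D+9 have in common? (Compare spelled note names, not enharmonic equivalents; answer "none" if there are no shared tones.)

A#

B#7(b13): B# D## F## A# G#
D+9: D F# A# C E
Common to both → A#.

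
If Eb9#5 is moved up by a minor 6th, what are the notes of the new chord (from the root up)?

C♭ – E♭ – G – B𝄫 – D♭

E♭ up a minor 6th → C♭. New chord: C♭ dominant ninth sharp five.
root → C♭
3rd (major 3rd) → E♭
5th (augmented 5th) → G
7th (minor 7th) → B𝄫
9th (major 9th) → D♭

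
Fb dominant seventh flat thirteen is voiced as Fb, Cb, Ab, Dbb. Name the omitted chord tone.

Fb dominant seventh flat thirteen = Fb, Ab, Cb, Ebb, Dbb. The voicing lacks the 7th (minor 7th), Ebb.

Ebb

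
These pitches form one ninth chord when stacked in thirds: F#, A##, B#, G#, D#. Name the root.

G#

Stacking in thirds gives G# – B# – D# – F# – A##, so G# is the root — G# dominant seventh sharp nine.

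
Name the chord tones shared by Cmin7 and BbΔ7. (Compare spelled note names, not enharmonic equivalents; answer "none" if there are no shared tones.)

Bb

Cmin7 = C, Eb, G, Bb.
BbΔ7 = Bb, D, F, A.
Shared: Bb.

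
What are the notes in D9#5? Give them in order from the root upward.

Root D, quality dominant ninth sharp five:
- root: D
- major 3rd: F♯
- augmented 5th: A♯
- minor 7th: C
- major 9th: E

D – F♯ – A♯ – C – E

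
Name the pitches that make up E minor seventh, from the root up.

E, G, B, D

E minor seventh: minor seventh on E.
root → E
3rd (minor 3rd) → G
5th (perfect 5th) → B
7th (minor 7th) → D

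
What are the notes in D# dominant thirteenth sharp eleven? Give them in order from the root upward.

D-sharp  F-double-sharp  A-sharp  C-sharp  E-sharp  G-double-sharp  B-sharp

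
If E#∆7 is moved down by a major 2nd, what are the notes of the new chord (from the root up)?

A major 2nd down from E♯ is D♯, so the new chord is D♯ major seventh.
root → D♯
3rd (major 3rd) → F𝄪
5th (perfect 5th) → A♯
7th (major 7th) → C𝄪

D♯  F𝄪  A♯  C𝄪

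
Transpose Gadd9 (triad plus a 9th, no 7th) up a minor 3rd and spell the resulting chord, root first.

Bb, D, F, C

A minor 3rd up from G is Bb, so the new chord is Bb added-ninth.
root → Bb
3rd (major 3rd) → D
5th (perfect 5th) → F
9th (major 9th) → C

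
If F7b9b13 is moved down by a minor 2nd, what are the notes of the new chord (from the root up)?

E – G# – B – D – F – C

Transposed root: F → E (minor 2nd down). So we spell E dominant seventh flat nine flat thirteen:
- root: E
- major 3rd: G#
- perfect 5th: B
- minor 7th: D
- minor 9th: F
- minor 13th: C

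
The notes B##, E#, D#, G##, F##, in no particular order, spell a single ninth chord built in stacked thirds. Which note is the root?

Stacking in thirds gives E# – G## – B## – D# – F##, so E# is the root — E# dominant ninth sharp five.

E#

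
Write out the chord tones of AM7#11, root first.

A – C# – E – G# – D#

Root A, quality major seventh sharp eleven:
A — root
C# — major 3rd
E — perfect 5th
G# — major 7th
D# — augmented 11th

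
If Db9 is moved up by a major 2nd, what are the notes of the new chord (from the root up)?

Transposed root: Db → Eb (major 2nd up). So we spell Eb dominant ninth:
- root: Eb
- major 3rd: G
- perfect 5th: Bb
- minor 7th: Db
- major 9th: F

Eb  G  Bb  Db  F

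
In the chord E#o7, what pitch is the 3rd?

E#o7 is built on E#; its 3rd is a minor 3rd above the root.
A third above E uses the letter G, and the minor 3rd above E# is G#.

G#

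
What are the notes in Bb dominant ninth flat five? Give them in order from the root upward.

B-flat  D  F-flat  A-flat  C

Root B-flat, quality dominant ninth flat five:
Root: B-flat
Major 3rd (3rd): D
Diminished 5th (5th): F-flat
Minor 7th (7th): A-flat
Major 9th (9th): C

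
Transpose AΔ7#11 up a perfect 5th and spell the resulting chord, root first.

Transposed root: A → E (perfect 5th up). So we spell E major seventh sharp eleven:
E — root
G♯ — major 3rd
B — perfect 5th
D♯ — major 7th
A♯ — augmented 11th

E – G♯ – B – D♯ – A♯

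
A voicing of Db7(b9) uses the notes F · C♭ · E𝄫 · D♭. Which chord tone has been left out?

Db7(b9) = D♭, F, A♭, C♭, E𝄫. The voicing lacks the 5th (perfect 5th), A♭.

A♭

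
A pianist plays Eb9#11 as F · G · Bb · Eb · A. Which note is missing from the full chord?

Db

Eb9#11 = Eb, G, Bb, Db, F, A. The voicing lacks the 7th (minor 7th), Db.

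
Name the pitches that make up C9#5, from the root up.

C, E, G#, Bb, D

Root C, quality dominant ninth sharp five:
root → C
3rd (major 3rd) → E
5th (augmented 5th) → G#
7th (minor 7th) → Bb
9th (major 9th) → D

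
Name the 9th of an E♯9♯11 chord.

Root of E♯9♯11 = E#. The 9th is a major 9th: E# up a major 9th → F##.

F##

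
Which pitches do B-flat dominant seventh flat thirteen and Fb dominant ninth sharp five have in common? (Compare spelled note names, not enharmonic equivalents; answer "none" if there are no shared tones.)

A-flat – G-flat

B-flat dominant seventh flat thirteen = B-flat, D, F, A-flat, G-flat.
Fb dominant ninth sharp five = F-flat, A-flat, C, E-double-flat, G-flat.
Shared: A-flat, G-flat.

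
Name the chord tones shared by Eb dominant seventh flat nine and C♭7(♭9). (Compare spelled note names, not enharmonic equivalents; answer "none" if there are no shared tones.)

Eb

Eb dominant seventh flat nine = Eb, G, Bb, Db, Fb.
C♭7(♭9) = Cb, Eb, Gb, Bbb, Dbb.
Shared: Eb.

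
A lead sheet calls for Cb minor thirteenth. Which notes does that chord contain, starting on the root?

Cb minor thirteenth is a minor thirteenth built on C-flat.
Root: C-flat
Minor 3rd (3rd): E-double-flat
Perfect 5th (5th): G-flat
Minor 7th (7th): B-double-flat
Major 9th (9th): D-flat
Perfect 11th (11th): F-flat
Major 13th (13th): A-flat

C-flat, E-double-flat, G-flat, B-double-flat, D-flat, F-flat, A-flat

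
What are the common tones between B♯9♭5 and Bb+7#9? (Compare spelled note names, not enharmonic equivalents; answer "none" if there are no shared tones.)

B♯9♭5 = B♯, D𝄪, F♯, A♯, C𝄪.
Bb+7#9 = B♭, D, F♯, A♭, C♯.
Shared: F♯.

F♯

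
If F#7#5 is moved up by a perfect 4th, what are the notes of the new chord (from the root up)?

F# up a perfect 4th → B. New chord: B augmented seventh.
- root: B
- major 3rd: D#
- augmented 5th: F##
- minor 7th: A

B, D#, F##, A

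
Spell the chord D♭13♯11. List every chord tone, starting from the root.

D♭13♯11: dominant thirteenth sharp eleven on D♭.
root → D♭
3rd (major 3rd) → F
5th (perfect 5th) → A♭
7th (minor 7th) → C♭
9th (major 9th) → E♭
11th (augmented 11th) → G
13th (major 13th) → B♭

D♭ – F – A♭ – C♭ – E♭ – G – B♭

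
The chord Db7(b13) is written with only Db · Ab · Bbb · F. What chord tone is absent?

Db7(b13) = Db, F, Ab, Cb, Bbb. The voicing lacks the 7th (minor 7th), Cb.

Cb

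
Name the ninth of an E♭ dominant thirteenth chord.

F

E♭ dominant thirteenth is built on Eb; its 9th is a major 9th above the root.
A second above E uses the letter F, and the major 9th above Eb is F.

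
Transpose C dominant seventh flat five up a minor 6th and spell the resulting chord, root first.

Ab, C, Ebb, Gb

C up a minor 6th → Ab. New chord: Ab dominant seventh flat five.
root → Ab
3rd (major 3rd) → C
5th (diminished 5th) → Ebb
7th (minor 7th) → Gb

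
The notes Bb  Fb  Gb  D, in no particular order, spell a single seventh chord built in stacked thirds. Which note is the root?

Gb

Stacking in thirds gives Gb – Bb – D – Fb, so Gb is the root — Gb augmented seventh.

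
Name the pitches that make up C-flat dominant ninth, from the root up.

Root Cb, quality dominant ninth:
- root: Cb
- major 3rd: Eb
- perfect 5th: Gb
- minor 7th: Bbb
- major 9th: Db

Cb, Eb, Gb, Bbb, Db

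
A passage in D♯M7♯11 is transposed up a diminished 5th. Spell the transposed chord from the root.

Transposed root: D♯ → A (diminished 5th up). So we spell A major seventh sharp eleven:
root → A
3rd (major 3rd) → C♯
5th (perfect 5th) → E
7th (major 7th) → G♯
11th (augmented 11th) → D♯

A C♯ E G♯ D♯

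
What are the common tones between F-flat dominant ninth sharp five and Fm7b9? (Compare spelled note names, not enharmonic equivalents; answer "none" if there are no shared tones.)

Ab, C, Gb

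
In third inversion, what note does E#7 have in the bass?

E#7 in root position is E♯–G𝄪–B♯–D♯.
Third inversion places the seventh in the bass, which is D♯.

D♯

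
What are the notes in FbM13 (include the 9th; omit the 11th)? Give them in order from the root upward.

F♭, A♭, C♭, E♭, G♭, D♭

FbM13 is a major thirteenth built on F♭.
root → F♭
3rd (major 3rd) → A♭
5th (perfect 5th) → C♭
7th (major 7th) → E♭
9th (major 9th) → G♭
13th (major 13th) → D♭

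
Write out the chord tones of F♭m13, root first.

F♭m13: minor thirteenth on Fb.
Fb — root
Abb — minor 3rd
Cb — perfect 5th
Ebb — minor 7th
Gb — major 9th
Bbb — perfect 11th
Db — major 13th

Fb, Abb, Cb, Ebb, Gb, Bbb, Db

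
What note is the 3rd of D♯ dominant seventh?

Root of D♯ dominant seventh = D-sharp. The 3rd is a major 3rd: D-sharp up a major 3rd → F-double-sharp.

F-double-sharp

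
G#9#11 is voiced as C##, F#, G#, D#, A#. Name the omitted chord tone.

B#

The full G#9#11 chord is G#, B#, D#, F#, A#, C##.
Comparing with the voicing, the major 3rd (3rd) — B# — is absent.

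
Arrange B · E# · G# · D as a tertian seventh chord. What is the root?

E#

Arranged so that each adjacent pair is a third by letter name: E# – G# – B – D.
The bottom of that stack, E#, is the root (this is E# diminished seventh).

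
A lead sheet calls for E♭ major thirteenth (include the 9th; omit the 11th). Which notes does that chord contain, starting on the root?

E♭ – G – B♭ – D – F – C

E♭ major thirteenth: major thirteenth on E♭.
- root: E♭
- major 3rd: G
- perfect 5th: B♭
- major 7th: D
- major 9th: F
- major 13th: C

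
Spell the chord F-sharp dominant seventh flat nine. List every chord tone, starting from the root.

F-sharp dominant seventh flat nine is a dominant seventh flat nine built on F♯.
F♯ — root
A♯ — major 3rd
C♯ — perfect 5th
E — minor 7th
G — minor 9th

F♯ A♯ C♯ E G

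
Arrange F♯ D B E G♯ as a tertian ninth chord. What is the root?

E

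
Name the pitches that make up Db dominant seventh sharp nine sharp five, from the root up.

D-flat, F, A, C-flat, E

Db dominant seventh sharp nine sharp five: dominant seventh sharp nine sharp five on D-flat.
root → D-flat
3rd (major 3rd) → F
5th (augmented 5th) → A
7th (minor 7th) → C-flat
9th (augmented 9th) → E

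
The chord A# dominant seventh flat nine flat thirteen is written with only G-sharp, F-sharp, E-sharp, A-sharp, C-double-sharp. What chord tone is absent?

The full A# dominant seventh flat nine flat thirteen chord is A-sharp, C-double-sharp, E-sharp, G-sharp, B, F-sharp.
Comparing with the voicing, the minor 9th (9th) — B — is absent.

B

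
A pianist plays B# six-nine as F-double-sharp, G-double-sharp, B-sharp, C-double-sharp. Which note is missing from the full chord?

D-double-sharp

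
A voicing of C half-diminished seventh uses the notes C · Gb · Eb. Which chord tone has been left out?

The full C half-diminished seventh chord is C, Eb, Gb, Bb.
Comparing with the voicing, the minor 7th (7th) — Bb — is absent.

Bb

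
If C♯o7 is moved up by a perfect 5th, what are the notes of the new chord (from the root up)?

G#, B, D, F

A perfect 5th up from C# is G#, so the new chord is G# diminished seventh.
- root: G#
- minor 3rd: B
- diminished 5th: D
- diminished 7th: F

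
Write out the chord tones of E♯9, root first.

E♯9: dominant ninth on E♯.
Root: E♯
Major 3rd (3rd): G𝄪
Perfect 5th (5th): B♯
Minor 7th (7th): D♯
Major 9th (9th): F𝄪

E♯  G𝄪  B♯  D♯  F𝄪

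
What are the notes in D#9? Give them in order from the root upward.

D♯, F𝄪, A♯, C♯, E♯

D#9: dominant ninth on D♯.
root → D♯
3rd (major 3rd) → F𝄪
5th (perfect 5th) → A♯
7th (minor 7th) → C♯
9th (major 9th) → E♯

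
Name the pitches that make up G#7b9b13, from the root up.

G♯ – B♯ – D♯ – F♯ – A – E

G#7b9b13 is a dominant seventh flat nine flat thirteen built on G♯.
- root: G♯
- major 3rd: B♯
- perfect 5th: D♯
- minor 7th: F♯
- minor 9th: A
- minor 13th: E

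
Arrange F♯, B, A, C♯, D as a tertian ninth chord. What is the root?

B

Stacking in thirds gives B – D – F♯ – A – C♯, so B is the root — B minor ninth.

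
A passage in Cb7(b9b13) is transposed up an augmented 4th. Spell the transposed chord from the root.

F  A  C  Eb  Gb  Db

Transposed root: Cb → F (augmented 4th up). So we spell F dominant seventh flat nine flat thirteen:
F — root
A — major 3rd
C — perfect 5th
Eb — minor 7th
Gb — minor 9th
Db — minor 13th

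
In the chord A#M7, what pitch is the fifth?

A#M7 is built on A♯; its 5th is a perfect 5th above the root.
A fifth above A uses the letter E, and the perfect 5th above A♯ is E♯.

E♯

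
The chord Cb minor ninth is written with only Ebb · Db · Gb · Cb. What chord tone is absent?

Bbb

The full Cb minor ninth chord is Cb, Ebb, Gb, Bbb, Db.
Comparing with the voicing, the minor 7th (7th) — Bbb — is absent.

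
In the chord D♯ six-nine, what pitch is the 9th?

E♯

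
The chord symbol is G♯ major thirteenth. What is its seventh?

F##

G♯ major thirteenth is built on G#; its 7th is a major 7th above the root.
A seventh above G uses the letter F, and the major 7th above G# is F##.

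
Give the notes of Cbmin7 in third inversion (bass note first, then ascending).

In root position, Cbmin7 is Cb–Ebb–Gb–Bbb.
Third inversion puts the seventh (Bbb) in the bass.

Bbb Cb Ebb Gb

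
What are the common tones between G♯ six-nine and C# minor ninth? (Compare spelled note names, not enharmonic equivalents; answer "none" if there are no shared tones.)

G-sharp D-sharp

G♯ six-nine: G-sharp B-sharp D-sharp E-sharp A-sharp
C# minor ninth: C-sharp E G-sharp B D-sharp
Common to both → G-sharp, D-sharp.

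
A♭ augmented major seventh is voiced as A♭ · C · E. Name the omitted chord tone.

G

A♭ augmented major seventh = A♭, C, E, G. The voicing lacks the 7th (major 7th), G.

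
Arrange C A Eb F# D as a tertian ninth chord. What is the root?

D

Stacking in thirds gives D – F# – A – C – Eb, so D is the root — D dominant seventh flat nine.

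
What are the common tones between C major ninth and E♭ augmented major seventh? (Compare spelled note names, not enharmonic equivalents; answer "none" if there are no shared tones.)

C major ninth = C, E, G, B, D.
E♭ augmented major seventh = E-flat, G, B, D.
Shared: G, B, D.

G, B, D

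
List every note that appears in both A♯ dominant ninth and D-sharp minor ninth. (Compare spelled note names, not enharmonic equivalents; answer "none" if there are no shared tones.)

A-sharp, E-sharp

A♯ dominant ninth: A-sharp C-double-sharp E-sharp G-sharp B-sharp
D-sharp minor ninth: D-sharp F-sharp A-sharp C-sharp E-sharp
Common to both → A-sharp, E-sharp.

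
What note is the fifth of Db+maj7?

Db+maj7 is built on D♭; its 5th is an augmented 5th above the root.
A fifth above D uses the letter A, and the augmented 5th above D♭ is A.

A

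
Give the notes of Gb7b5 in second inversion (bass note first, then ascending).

Dbb Fb Gb Bb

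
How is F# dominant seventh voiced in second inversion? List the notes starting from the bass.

C-sharp  E  F-sharp  A-sharp

F# dominant seventh = F-sharp–A-sharp–C-sharp–E; second inversion → fifth (C-sharp) lowest.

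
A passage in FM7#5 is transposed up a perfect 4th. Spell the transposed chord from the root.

F up a perfect 4th → Bb. New chord: Bb augmented major seventh.
- root: Bb
- major 3rd: D
- augmented 5th: F#
- major 7th: A

Bb – D – F# – A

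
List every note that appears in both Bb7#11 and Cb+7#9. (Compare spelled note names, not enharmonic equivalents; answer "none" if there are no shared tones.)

Bb7#11 = Bb, D, F, Ab, E.
Cb+7#9 = Cb, Eb, G, Bbb, D.
Shared: D.

D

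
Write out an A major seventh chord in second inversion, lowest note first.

A major seventh = A–C#–E–G#; second inversion → fifth (E) lowest.

E, G#, A, C#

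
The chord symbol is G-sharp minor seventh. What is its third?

B

G-sharp minor seventh is built on G-sharp; its 3rd is a minor 3rd above the root.
A third above G uses the letter B, and the minor 3rd above G-sharp is B.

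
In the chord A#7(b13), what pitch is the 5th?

E#

Root of A#7(b13) = A#. The 5th is a perfect 5th: A# up a perfect 5th → E#.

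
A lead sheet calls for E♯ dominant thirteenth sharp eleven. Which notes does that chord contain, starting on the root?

E♯ – G𝄪 – B♯ – D♯ – F𝄪 – A𝄪 – C𝄪

Root E♯, quality dominant thirteenth sharp eleven:
root → E♯
3rd (major 3rd) → G𝄪
5th (perfect 5th) → B♯
7th (minor 7th) → D♯
9th (major 9th) → F𝄪
11th (augmented 11th) → A𝄪
13th (major 13th) → C𝄪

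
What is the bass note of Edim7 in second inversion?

Bb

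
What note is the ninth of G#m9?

A♯

G#m9 is built on G♯; its 9th is a major 9th above the root.
A second above G uses the letter A, and the major 9th above G♯ is A♯.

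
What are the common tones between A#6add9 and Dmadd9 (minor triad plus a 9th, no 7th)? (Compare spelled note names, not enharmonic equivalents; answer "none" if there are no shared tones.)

A#6add9 = A#, C##, E#, F##, B#.
Dmadd9 = D, F, A, E.
Shared: none.

none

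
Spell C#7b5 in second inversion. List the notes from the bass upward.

G, B, C♯, E♯

C#7b5 = C♯–E♯–G–B; second inversion → fifth (G) lowest.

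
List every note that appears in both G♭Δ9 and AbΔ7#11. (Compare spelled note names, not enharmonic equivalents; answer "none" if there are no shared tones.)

G♭Δ9 = Gb, Bb, Db, F, Ab.
AbΔ7#11 = Ab, C, Eb, G, D.
Shared: Ab.

Ab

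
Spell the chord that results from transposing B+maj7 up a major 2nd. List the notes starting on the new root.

Transposed root: B → C# (major 2nd up). So we spell C# augmented major seventh:
C# — root
E# — major 3rd
G## — augmented 5th
B# — major 7th

C# E# G## B#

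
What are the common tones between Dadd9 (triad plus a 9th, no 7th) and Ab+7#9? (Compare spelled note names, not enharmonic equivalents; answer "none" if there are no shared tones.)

E

Dadd9 = D, F#, A, E.
Ab+7#9 = Ab, C, E, Gb, B.
Shared: E.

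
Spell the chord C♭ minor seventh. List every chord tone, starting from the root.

C♭ minor seventh: minor seventh on C-flat.
Root: C-flat
Minor 3rd (3rd): E-double-flat
Perfect 5th (5th): G-flat
Minor 7th (7th): B-double-flat

C-flat, E-double-flat, G-flat, B-double-flat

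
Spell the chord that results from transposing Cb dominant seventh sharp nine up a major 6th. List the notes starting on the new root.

A-flat  C  E-flat  G-flat  B

Transposed root: C-flat → A-flat (major 6th up). So we spell A-flat dominant seventh sharp nine:
A-flat — root
C — major 3rd
E-flat — perfect 5th
G-flat — minor 7th
B — augmented 9th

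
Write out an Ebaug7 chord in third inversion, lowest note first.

D♭ – E♭ – G – B

In root position, Ebaug7 is E♭–G–B–D♭.
Third inversion puts the seventh (D♭) in the bass.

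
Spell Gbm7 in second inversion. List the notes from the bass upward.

Db  Fb  Gb  Bbb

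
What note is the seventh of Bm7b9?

Bm7b9 is built on B; its 7th is a minor 7th above the root.
A seventh above B uses the letter A, and the minor 7th above B is A.

A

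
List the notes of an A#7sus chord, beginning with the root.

A#7sus: dominant seventh suspended fourth on A#.
root → A#
4th (perfect 4th) → D#
5th (perfect 5th) → E#
7th (minor 7th) → G#

A#, D#, E#, G#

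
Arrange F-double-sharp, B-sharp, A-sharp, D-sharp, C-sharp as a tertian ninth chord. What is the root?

Stacking in thirds gives B-sharp – D-sharp – F-double-sharp – A-sharp – C-sharp, so B-sharp is the root — B-sharp minor seventh flat nine.

B-sharp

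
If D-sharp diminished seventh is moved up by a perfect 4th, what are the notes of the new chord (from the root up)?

G#, B, D, F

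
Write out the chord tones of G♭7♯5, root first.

Gb, Bb, D, Fb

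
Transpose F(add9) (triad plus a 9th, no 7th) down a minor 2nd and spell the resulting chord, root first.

E  G#  B  F#

A minor 2nd down from F is E, so the new chord is E added-ninth.
root → E
3rd (major 3rd) → G#
5th (perfect 5th) → B
9th (major 9th) → F#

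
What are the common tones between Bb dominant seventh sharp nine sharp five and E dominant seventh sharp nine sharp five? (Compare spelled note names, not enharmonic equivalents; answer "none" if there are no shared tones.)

D

Bb dominant seventh sharp nine sharp five = B-flat, D, F-sharp, A-flat, C-sharp.
E dominant seventh sharp nine sharp five = E, G-sharp, B-sharp, D, F-double-sharp.
Shared: D.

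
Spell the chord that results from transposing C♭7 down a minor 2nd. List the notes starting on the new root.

Bb D F Ab

A minor 2nd down from Cb is Bb, so the new chord is Bb dominant seventh.
- root: Bb
- major 3rd: D
- perfect 5th: F
- minor 7th: Ab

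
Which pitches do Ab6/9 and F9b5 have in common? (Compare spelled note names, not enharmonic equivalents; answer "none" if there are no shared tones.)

Ab6/9: Ab C Eb F Bb
F9b5: F A Cb Eb G
Common to both → Eb, F.

Eb, F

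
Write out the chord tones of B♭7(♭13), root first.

Root Bb, quality dominant seventh flat thirteen:
- root: Bb
- major 3rd: D
- perfect 5th: F
- minor 7th: Ab
- minor 13th: Gb

Bb, D, F, Ab, Gb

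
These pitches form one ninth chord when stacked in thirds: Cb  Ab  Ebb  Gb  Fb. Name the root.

Fb

Arranged so that each adjacent pair is a third by letter name: Fb – Ab – Cb – Ebb – Gb.
The bottom of that stack, Fb, is the root (this is Fb dominant ninth).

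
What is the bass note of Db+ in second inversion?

Db+ in root position is D♭–F–A.
Second inversion places the fifth in the bass, which is A.

A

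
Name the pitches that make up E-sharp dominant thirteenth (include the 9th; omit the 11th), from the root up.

E-sharp dominant thirteenth: dominant thirteenth on E-sharp.
root → E-sharp
3rd (major 3rd) → G-double-sharp
5th (perfect 5th) → B-sharp
7th (minor 7th) → D-sharp
9th (major 9th) → F-double-sharp
13th (major 13th) → C-double-sharp

E-sharp, G-double-sharp, B-sharp, D-sharp, F-double-sharp, C-double-sharp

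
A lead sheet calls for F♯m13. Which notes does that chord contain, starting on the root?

Root F♯, quality minor thirteenth:
F♯ — root
A — minor 3rd
C♯ — perfect 5th
E — minor 7th
G♯ — major 9th
B — perfect 11th
D♯ — major 13th

F♯, A, C♯, E, G♯, B, D♯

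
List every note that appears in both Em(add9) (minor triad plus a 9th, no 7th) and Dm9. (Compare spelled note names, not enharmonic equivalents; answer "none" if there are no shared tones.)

E

Em(add9) = E, G, B, F#.
Dm9 = D, F, A, C, E.
Shared: E.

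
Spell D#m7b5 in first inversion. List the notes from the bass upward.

D#m7b5 = D#–F#–A–C#; first inversion → third (F#) lowest.

F#  A  C#  D#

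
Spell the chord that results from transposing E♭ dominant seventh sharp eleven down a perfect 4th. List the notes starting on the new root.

B-flat, D, F, A-flat, E

A perfect 4th down from E-flat is B-flat, so the new chord is B-flat dominant seventh sharp eleven.
Root: B-flat
Major 3rd (3rd): D
Perfect 5th (5th): F
Minor 7th (7th): A-flat
Augmented 11th (11th): E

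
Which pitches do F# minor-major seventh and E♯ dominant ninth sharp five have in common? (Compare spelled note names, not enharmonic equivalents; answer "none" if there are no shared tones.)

E-sharp

F# minor-major seventh = F-sharp, A, C-sharp, E-sharp.
E♯ dominant ninth sharp five = E-sharp, G-double-sharp, B-double-sharp, D-sharp, F-double-sharp.
Shared: E-sharp.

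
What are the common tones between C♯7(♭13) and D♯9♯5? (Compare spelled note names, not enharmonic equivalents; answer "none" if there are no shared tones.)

C♯7(♭13) = C#, E#, G#, B, A.
D♯9♯5 = D#, F##, A##, C#, E#.
Shared: C#, E#.

C#, E#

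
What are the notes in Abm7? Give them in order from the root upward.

A♭ C♭ E♭ G♭

Root A♭, quality minor seventh:
root → A♭
3rd (minor 3rd) → C♭
5th (perfect 5th) → E♭
7th (minor 7th) → G♭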